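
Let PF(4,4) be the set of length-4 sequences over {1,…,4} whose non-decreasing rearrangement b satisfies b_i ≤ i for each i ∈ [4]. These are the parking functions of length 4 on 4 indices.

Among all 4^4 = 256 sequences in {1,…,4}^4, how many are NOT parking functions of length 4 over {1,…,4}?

#PF = (4−4+1)·(4+1)^(4−1) = 1 · 125 = 125 (Konheim–Weiss)
One tuple (1,4,4,4) → sorted (1,4,4,4): b_2=4>2, not a PF.
4^4 − 125 = 256 − 125 = 131

131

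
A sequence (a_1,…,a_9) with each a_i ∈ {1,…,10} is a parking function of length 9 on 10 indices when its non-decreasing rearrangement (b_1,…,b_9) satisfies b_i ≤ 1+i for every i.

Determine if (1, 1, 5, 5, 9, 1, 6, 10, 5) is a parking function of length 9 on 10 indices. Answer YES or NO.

YES

Sorted: b = (1, 1, 1, 5, 5, 5, 6, 9, 10).
  b_1=1 ≤ 2
  b_2=1 ≤ 3
  b_3=1 ≤ 4
  b_4=5 ≤ 5
  b_5=5 ≤ 6
  b_6=5 ≤ 7
  b_7=6 ≤ 8
  b_8=9 ≤ 9
  b_9=10 ≤ 10
All bounds hold ⇒ YES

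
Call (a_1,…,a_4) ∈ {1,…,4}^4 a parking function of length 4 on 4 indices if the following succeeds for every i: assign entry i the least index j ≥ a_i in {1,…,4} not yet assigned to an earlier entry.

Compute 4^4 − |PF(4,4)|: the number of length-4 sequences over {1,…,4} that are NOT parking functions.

|PF| = 1·5^3 = 1 · 125 = 125 [KW]
One tuple (2,4,2,3) → sorted (2,2,3,4): b_1=2>1, not a PF.
So 256 − 125 = 131 fail.

131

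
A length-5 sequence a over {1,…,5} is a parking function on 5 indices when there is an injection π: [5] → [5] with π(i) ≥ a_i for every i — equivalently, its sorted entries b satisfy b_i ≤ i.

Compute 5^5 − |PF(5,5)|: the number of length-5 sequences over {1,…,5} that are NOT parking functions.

1829

|PF| = (5+1−5)·(5+1)^{5−1} = 1 · 1296 = 1296 (Konheim–Weiss)
One tuple (4,3,4,5,2) → sorted (2,3,4,4,5): b_1=2>1, not a PF.
Total 3125; non-PF = 3125−1296 = 1829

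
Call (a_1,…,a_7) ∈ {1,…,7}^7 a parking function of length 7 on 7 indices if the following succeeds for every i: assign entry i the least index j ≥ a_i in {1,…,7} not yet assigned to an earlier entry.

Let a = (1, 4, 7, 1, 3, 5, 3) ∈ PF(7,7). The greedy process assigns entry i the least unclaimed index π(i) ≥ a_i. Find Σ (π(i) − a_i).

4

Σπ = 7·8/2 = 28 (π permutes [7]); Σa = 1+4+7+1+3+5+3 = 24; disp = 28−24 = 4.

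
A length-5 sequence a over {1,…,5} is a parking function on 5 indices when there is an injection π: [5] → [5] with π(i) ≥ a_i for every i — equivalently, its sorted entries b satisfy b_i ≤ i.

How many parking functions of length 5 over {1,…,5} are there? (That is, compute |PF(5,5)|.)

1296

Count = (5+1−5)·(5+1)^{5−1} = 1 · 1296 = 1296 (Konheim–Weiss)
Example (1,5,3,1,3) → sorted (1,1,3,3,5): b_i ≤ i ∀i, a PF.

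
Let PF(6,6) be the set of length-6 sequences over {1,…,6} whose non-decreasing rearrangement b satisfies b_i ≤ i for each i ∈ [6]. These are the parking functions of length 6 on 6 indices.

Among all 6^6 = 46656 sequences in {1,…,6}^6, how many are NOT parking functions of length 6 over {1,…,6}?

|PF| = (7−6)·7^(6−1) = 1×16807 = 16807 (Pollak)
E.g. (6,5,2,6,6,4) → sorted (2,4,5,6,6,6): b_1=2>1, not a PF.
Total 46656; non-PF = 46656−16807 = 29849

29849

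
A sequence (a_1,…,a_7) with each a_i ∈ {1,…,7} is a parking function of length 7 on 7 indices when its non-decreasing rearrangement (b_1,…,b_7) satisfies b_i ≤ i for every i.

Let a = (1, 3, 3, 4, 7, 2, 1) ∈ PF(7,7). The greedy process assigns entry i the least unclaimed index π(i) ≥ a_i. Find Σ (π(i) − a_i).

Σπ = 28 ({1..7} each once); Σa = 1+3+3+4+7+2+1 = 21; disp = 28−21 = 7.

7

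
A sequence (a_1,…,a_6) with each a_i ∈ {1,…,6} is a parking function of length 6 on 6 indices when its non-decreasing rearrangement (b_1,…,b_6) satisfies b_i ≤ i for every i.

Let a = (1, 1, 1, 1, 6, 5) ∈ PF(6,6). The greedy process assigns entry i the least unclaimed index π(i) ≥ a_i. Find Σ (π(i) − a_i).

6

Σπ = 21 ({1..6} each once); Σa = 1+1+1+1+6+5 = 15; disp = 21−15 = 6.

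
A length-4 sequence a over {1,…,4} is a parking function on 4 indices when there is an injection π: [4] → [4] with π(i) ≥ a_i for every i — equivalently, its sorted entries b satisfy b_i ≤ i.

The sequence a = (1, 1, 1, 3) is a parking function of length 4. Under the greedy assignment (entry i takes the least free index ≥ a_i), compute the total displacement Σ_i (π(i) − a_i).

Σπ = 10 ({1..4} each once); Σa = 1+1+1+3 = 6; disp = 10−6 = 4.

4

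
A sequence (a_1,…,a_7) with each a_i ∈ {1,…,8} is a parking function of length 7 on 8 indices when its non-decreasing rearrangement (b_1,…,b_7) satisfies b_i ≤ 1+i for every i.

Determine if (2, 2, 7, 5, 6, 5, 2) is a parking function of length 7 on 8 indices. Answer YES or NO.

Order a: b = (2, 2, 2, 5, 5, 6, 7).
  b_1=2 ≤ 2
  b_2=2 ≤ 3
  b_3=2 ≤ 4
  b_4=5 ≤ 5
  b_5=5 ≤ 6
  b_6=6 ≤ 7
  b_7=7 ≤ 8
All bounds hold ⇒ YES

YES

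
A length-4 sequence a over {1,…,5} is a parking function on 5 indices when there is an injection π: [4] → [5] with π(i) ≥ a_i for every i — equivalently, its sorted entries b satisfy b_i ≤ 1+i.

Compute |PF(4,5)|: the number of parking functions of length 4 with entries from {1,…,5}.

|PF| = 2·6^3 = 2×216 = 432 (Pollak)
Check (1,4,1,1) → sorted (1,1,1,4): b_i ≤ 1+i ∀i, a PF.

432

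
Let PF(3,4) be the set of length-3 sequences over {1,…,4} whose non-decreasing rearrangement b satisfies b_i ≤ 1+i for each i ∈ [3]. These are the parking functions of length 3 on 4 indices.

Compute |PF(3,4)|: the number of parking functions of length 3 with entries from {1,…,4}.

50

#PF = (5−3)·5^(3−1) = 2×25 = 50 (Pollak)
Check (1,4,2) → sorted (1,2,4): b_i ≤ 1+i ∀i, a PF.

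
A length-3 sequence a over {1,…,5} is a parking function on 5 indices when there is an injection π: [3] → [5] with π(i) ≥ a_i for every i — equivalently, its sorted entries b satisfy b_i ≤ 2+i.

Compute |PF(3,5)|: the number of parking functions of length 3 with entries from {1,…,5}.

|PF(3,5)| = (5+1−3)·(5+1)^{3−1} = 3×36 = 108 [KW]
One tuple (4,4,3) → sorted (3,4,4): b_i ≤ 2+i ∀i, a PF.

108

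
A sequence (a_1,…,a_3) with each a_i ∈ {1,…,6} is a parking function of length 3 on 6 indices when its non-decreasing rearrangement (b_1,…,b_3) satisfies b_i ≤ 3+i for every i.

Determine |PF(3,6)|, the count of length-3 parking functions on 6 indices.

196

Count = 4·7^2 = 4 · 49 = 196
E.g. (4,6,5) → sorted (4,5,6): b_i ≤ 3+i ∀i, a PF.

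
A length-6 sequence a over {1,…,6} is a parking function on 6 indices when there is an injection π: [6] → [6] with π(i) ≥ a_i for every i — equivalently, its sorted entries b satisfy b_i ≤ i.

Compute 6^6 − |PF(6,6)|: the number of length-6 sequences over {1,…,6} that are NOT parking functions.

29849

#PF = (6−6+1)·(6+1)^(6−1) = 1×16807 = 16807 (Konheim–Weiss)
E.g. (4,4,5,4,3,6) → sorted (3,4,4,4,5,6): b_1=3>1, not a PF.
So 46656 − 16807 = 29849 fail.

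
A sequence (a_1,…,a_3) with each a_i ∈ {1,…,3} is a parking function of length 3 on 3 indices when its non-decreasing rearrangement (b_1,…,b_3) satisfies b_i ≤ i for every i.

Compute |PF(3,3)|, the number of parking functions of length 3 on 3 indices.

16

#PF = 1·4^2 = 1 · 16 = 16
Check (1,2,2) → sorted (1,2,2): b_i ≤ i ∀i, a PF.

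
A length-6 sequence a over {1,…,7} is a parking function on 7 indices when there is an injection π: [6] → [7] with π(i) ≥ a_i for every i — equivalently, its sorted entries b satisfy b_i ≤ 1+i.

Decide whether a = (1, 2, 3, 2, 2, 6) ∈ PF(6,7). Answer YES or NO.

YES

Rearranged: b = (1, 2, 2, 2, 3, 6).
  b_1=1 ≤ 2
  b_2=2 ≤ 3
  b_3=2 ≤ 4
  b_4=2 ≤ 5
  b_5=3 ≤ 6
  b_6=6 ≤ 7
All bounds hold ⇒ YES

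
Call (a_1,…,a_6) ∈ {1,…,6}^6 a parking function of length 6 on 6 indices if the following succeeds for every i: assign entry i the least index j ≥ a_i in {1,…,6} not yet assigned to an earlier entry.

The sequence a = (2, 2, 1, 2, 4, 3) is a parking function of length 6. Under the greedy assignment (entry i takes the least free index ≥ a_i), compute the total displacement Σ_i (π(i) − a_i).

Σπ(i) = 1+…+6 = 21; Σa = 2+2+1+2+4+3 = 14; disp = 21−14 = 7.

7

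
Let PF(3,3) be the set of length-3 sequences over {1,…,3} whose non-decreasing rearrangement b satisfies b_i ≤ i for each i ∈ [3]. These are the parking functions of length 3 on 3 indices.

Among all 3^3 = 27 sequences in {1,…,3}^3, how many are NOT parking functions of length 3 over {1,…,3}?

11

|PF(3,3)| = (3−3+1)·(3+1)^(3−1) = 1×16 = 16 (Pollak)
E.g. (3,2,3) → sorted (2,3,3): b_1=2>1, not a PF.
3^3 − 16 = 27 − 16 = 11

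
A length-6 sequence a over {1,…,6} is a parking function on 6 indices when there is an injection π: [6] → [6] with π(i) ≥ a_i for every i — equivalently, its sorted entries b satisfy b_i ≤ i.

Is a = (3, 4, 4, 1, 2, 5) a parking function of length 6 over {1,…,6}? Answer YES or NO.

YES

Rearranged: b = (1, 2, 3, 4, 4, 5).
  b_1=1 ≤ 1
  b_2=2 ≤ 2
  b_3=3 ≤ 3
  b_4=4 ≤ 4
  b_5=4 ≤ 5
  b_6=5 ≤ 6
All bounds hold ⇒ YES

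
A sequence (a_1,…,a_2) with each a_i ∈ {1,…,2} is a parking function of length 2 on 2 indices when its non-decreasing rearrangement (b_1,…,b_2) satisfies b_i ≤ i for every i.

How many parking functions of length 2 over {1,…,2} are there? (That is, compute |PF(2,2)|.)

|PF(2,2)| = 1·3^1 = 1 · 3 = 3
One tuple (2,1) → sorted (1,2): b_i ≤ i ∀i, a PF.

3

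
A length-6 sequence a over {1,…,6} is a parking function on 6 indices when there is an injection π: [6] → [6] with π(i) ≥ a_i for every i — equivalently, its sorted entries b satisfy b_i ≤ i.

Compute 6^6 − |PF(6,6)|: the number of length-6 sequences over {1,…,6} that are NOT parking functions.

29849

|PF(6,6)| = (6−6+1)·(6+1)^(6−1) = 1·16807 = 16807
Check (4,6,4,2,6,6) → sorted (2,4,4,6,6,6): b_1=2>1, not a PF.
So 46656 − 16807 = 29849 fail.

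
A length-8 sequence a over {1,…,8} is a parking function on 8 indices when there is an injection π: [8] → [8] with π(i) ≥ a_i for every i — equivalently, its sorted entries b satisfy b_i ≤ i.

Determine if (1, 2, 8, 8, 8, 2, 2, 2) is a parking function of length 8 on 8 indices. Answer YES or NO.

Order a: b = (1, 2, 2, 2, 2, 8, 8, 8).
  b_1=1 ≤ 1
  b_2=2 ≤ 2
  b_3=2 ≤ 3
  b_4=2 ≤ 4
  b_5=2 ≤ 5
  b_6=8 > 6
  fails at i=6 ⇒ NO

NO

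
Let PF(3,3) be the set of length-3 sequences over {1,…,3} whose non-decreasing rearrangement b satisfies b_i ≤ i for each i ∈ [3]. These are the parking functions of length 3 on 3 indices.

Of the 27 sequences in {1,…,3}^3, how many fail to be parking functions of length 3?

Count = (4−3)·4^(3−1) = 1×16 = 16 [KW]
Example (2,3,3) → sorted (2,3,3): b_1=2>1, not a PF.
3^3 − 16 = 27 − 16 = 11

11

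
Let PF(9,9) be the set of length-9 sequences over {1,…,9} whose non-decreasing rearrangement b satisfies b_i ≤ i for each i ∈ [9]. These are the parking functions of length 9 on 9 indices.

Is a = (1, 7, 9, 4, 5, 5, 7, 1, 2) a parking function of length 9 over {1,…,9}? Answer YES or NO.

Order a: b = (1, 1, 2, 4, 5, 5, 7, 7, 9).
  b_1=1 ≤ 1
  b_2=1 ≤ 2
  b_3=2 ≤ 3
  b_4=4 ≤ 4
  b_5=5 ≤ 5
  b_6=5 ≤ 6
  b_7=7 ≤ 7
  b_8=7 ≤ 8
  b_9=9 ≤ 9
All bounds hold ⇒ YES

YES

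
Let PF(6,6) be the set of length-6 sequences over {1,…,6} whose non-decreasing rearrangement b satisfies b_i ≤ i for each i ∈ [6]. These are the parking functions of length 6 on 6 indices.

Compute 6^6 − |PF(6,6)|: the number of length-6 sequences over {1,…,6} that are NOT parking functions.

|PF(6,6)| = (6−6+1)·(6+1)^(6−1) = 1·16807 = 16807
Example (6,3,5,3,4,3) → sorted (3,3,3,4,5,6): b_1=3>1, not a PF.
So 46656 − 16807 = 29849 fail.

29849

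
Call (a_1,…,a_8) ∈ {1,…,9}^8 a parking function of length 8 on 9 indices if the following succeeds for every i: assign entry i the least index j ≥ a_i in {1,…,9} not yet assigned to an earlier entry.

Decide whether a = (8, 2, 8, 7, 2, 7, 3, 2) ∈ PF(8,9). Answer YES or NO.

NO

Sorted: b = (2, 2, 2, 3, 7, 7, 8, 8).
  b_1=2 ≤ 2
  b_2=2 ≤ 3
  b_3=2 ≤ 4
  b_4=3 ≤ 5
  b_5=7 > 6
  fails at i=5 ⇒ NO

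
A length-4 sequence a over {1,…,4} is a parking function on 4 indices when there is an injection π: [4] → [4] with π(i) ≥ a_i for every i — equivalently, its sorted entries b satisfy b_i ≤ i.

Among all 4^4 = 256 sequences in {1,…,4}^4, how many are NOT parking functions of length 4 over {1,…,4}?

131

#PF = (4+1−4)·(4+1)^{4−1} = 1×125 = 125 (Pollak)
E.g. (4,4,3,3) → sorted (3,3,4,4): b_1=3>1, not a PF.
Total 256; non-PF = 256−125 = 131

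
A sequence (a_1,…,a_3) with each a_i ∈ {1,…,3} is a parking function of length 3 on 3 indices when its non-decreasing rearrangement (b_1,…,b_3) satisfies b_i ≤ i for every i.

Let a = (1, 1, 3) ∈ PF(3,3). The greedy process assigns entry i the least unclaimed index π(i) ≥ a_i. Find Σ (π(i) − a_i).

Σπ = 3·4/2 = 6 (π permutes [3]); Σa = 1+1+3 = 5; disp = 6−5 = 1.

1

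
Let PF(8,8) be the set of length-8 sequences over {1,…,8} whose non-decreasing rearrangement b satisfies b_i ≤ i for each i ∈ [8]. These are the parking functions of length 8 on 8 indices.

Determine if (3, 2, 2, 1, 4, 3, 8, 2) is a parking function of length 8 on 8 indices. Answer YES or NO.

Sorted: b = (1, 2, 2, 2, 3, 3, 4, 8).
  b_1=1 ≤ 1
  b_2=2 ≤ 2
  b_3=2 ≤ 3
  b_4=2 ≤ 4
  b_5=3 ≤ 5
  b_6=3 ≤ 6
  b_7=4 ≤ 7
  b_8=8 ≤ 8
All bounds hold ⇒ YES

YES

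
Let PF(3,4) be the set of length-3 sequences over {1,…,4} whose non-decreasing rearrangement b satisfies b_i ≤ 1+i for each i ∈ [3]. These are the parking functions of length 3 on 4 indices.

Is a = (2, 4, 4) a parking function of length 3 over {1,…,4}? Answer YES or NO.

Sorted: b = (2, 4, 4).
  b_1=2 ≤ 2
  b_2=4 > 3
  fails at i=2 ⇒ NO

NO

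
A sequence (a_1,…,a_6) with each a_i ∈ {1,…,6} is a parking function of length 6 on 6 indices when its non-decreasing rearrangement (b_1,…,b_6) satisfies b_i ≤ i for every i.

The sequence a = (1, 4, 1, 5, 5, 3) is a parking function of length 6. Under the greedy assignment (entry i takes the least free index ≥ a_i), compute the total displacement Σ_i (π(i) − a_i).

2

Σπ = 21 ({1..6} each once); Σa = 1+4+1+5+5+3 = 19; disp = 21−19 = 2.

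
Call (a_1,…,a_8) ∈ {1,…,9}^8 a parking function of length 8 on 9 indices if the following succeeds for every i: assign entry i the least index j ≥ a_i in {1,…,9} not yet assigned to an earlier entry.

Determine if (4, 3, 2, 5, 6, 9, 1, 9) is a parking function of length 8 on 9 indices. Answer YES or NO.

Order a: b = (1, 2, 3, 4, 5, 6, 9, 9).
  b_1=1 ≤ 2
  b_2=2 ≤ 3
  b_3=3 ≤ 4
  b_4=4 ≤ 5
  b_5=5 ≤ 6
  b_6=6 ≤ 7
  b_7=9 > 8
  fails at i=7 ⇒ NO

NO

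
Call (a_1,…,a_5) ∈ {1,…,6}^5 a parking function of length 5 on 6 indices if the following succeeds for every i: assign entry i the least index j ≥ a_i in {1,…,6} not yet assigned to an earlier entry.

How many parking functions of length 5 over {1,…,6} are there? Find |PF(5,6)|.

#PF = (6−5+1)·(6+1)^(5−1) = 2·2401 = 4802 [KW]
E.g. (3,2,3,5,2) → sorted (2,2,3,3,5): b_i ≤ 1+i ∀i, a PF.

4802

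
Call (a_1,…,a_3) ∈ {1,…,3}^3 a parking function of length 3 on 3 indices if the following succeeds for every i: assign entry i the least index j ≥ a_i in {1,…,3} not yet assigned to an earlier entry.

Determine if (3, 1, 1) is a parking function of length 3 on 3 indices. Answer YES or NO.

Sorted: b = (1, 1, 3).
  b_1=1 ≤ 1
  b_2=1 ≤ 2
  b_3=3 ≤ 3
All bounds hold ⇒ YES

YES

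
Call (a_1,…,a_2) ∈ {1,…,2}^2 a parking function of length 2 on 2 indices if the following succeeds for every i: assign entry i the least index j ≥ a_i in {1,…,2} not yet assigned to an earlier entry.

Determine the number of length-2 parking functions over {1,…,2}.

Count = (2+1−2)·(2+1)^{2−1} = 1 · 3 = 3 [KW]
Check (2,1) → sorted (1,2): b_i ≤ i ∀i, a PF.

3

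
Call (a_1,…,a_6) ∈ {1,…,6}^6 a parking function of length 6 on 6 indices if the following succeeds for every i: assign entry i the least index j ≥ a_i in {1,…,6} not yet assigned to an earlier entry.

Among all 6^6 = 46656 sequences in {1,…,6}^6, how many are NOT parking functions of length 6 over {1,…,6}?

29849

|PF| = (7−6)·7^(6−1) = 1·16807 = 16807 (Konheim–Weiss)
E.g. (6,2,6,2,5,4) → sorted (2,2,4,5,6,6): b_1=2>1, not a PF.
Total 46656; non-PF = 46656−16807 = 29849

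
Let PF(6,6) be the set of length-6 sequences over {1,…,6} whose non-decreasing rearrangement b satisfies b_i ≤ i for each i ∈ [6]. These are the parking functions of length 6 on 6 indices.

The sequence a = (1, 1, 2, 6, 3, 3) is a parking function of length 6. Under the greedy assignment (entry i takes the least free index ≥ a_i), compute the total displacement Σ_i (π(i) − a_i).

Σπ = 21 ({1..6} each once); Σa = 1+1+2+6+3+3 = 16; disp = 21−16 = 5.

5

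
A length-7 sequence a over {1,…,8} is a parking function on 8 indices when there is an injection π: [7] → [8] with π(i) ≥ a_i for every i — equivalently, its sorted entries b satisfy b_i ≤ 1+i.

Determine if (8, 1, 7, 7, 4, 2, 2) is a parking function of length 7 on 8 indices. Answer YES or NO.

NO

Sorted: b = (1, 2, 2, 4, 7, 7, 8).
  b_1=1 ≤ 2
  b_2=2 ≤ 3
  b_3=2 ≤ 4
  b_4=4 ≤ 5
  b_5=7 > 6
  fails at i=5 ⇒ NO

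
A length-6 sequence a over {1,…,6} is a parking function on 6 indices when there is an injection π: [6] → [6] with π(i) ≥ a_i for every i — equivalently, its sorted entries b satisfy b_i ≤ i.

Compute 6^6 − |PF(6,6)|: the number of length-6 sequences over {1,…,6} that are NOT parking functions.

#PF = (7−6)·7^(6−1) = 1 · 16807 = 16807
One tuple (4,6,5,5,5,6) → sorted (4,5,5,5,6,6): b_1=4>1, not a PF.
Total 46656; non-PF = 46656−16807 = 29849

29849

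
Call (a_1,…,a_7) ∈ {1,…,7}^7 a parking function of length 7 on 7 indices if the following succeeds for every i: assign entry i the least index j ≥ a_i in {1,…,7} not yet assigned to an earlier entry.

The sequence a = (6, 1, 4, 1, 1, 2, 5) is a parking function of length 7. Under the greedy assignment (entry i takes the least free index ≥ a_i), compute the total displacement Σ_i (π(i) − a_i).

8

Σπ(i) = 1+…+7 = 28; Σa = 6+1+4+1+1+2+5 = 20; disp = 28−20 = 8.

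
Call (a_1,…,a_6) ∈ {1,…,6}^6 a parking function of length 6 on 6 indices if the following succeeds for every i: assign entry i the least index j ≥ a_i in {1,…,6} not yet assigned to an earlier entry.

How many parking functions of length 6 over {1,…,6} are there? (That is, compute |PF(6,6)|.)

#PF = (6+1−6)·(6+1)^{6−1} = 1 · 16807 = 16807 (Konheim–Weiss)
Example (2,1,3,5,2,1) → sorted (1,1,2,2,3,5): b_i ≤ i ∀i, a PF.

16807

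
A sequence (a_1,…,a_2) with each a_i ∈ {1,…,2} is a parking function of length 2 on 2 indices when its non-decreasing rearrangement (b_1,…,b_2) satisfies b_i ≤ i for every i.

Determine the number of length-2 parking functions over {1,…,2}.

3

#PF = (3−2)·3^(2−1) = 1×3 = 3
Check (1,2) → sorted (1,2): b_i ≤ i ∀i, a PF.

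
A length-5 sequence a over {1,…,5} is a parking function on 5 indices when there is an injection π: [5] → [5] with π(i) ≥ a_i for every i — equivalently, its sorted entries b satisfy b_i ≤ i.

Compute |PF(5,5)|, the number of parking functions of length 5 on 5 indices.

1296

#PF = 1·6^4 = 1·1296 = 1296 [KW]
E.g. (2,1,1,2,4) → sorted (1,1,2,2,4): b_i ≤ i ∀i, a PF.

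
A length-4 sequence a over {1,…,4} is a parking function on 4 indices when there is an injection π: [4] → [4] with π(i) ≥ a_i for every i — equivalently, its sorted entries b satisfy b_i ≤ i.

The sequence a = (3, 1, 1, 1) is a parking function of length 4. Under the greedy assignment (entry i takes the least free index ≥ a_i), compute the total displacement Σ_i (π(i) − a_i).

4

Σπ = 4·5/2 = 10 (π permutes [4]); Σa = 3+1+1+1 = 6; disp = 10−6 = 4.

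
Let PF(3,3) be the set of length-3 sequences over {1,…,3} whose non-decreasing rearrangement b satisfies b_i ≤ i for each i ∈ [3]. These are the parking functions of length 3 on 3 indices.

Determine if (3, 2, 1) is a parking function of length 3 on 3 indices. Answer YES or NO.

YES

Order a: b = (1, 2, 3).
  b_1=1 ≤ 1
  b_2=2 ≤ 2
  b_3=3 ≤ 3
All bounds hold ⇒ YES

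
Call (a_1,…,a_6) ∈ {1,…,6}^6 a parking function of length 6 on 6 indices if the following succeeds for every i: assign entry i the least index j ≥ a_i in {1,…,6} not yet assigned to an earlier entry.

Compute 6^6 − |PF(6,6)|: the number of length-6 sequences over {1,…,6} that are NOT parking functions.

29849

|PF| = (7−6)·7^(6−1) = 1×16807 = 16807 (Pollak)
E.g. (6,5,4,6,6,1) → sorted (1,4,5,6,6,6): b_2=4>2, not a PF.
6^6 − 16807 = 46656 − 16807 = 29849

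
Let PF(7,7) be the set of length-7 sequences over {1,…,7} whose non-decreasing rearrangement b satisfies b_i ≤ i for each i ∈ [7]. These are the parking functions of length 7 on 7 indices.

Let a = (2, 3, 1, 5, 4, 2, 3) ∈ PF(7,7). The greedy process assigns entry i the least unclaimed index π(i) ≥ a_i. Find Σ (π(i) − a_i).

8

Σπ = 28 ({1..7} each once); Σa = 2+3+1+5+4+2+3 = 20; disp = 28−20 = 8.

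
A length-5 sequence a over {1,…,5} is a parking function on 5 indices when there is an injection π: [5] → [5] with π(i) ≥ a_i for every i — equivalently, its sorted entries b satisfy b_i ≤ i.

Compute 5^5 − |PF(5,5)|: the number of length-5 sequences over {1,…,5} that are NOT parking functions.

Count = (5−5+1)·(5+1)^(5−1) = 1 · 1296 = 1296 (Pollak)
One tuple (4,1,5,5,5) → sorted (1,4,5,5,5): b_2=4>2, not a PF.
Total 3125; non-PF = 3125−1296 = 1829

1829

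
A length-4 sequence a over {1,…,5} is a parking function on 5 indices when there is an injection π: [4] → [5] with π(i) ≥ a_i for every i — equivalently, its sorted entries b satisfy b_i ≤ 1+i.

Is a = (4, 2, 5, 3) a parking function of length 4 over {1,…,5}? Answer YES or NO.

Sorted: b = (2, 3, 4, 5).
  b_1=2 ≤ 2
  b_2=3 ≤ 3
  b_3=4 ≤ 4
  b_4=5 ≤ 5
All bounds hold ⇒ YES

YES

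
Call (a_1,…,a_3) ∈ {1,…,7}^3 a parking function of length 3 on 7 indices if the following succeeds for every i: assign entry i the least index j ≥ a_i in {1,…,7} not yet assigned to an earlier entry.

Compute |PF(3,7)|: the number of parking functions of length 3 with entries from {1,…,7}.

#PF = 5·8^2 = 5·64 = 320 (Konheim–Weiss)
One tuple (1,2,4) → sorted (1,2,4): b_i ≤ 4+i ∀i, a PF.

320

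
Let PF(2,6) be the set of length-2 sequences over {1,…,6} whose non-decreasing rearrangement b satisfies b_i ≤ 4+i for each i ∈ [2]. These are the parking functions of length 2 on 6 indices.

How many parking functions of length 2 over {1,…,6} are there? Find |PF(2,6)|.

#PF = 5·7^1 = 5 · 7 = 35 (Pollak)
Check (5,1) → sorted (1,5): b_i ≤ 4+i ∀i, a PF.

35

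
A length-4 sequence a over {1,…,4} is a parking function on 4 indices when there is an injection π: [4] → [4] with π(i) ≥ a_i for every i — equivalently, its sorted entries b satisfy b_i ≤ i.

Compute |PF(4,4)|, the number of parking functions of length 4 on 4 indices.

125

Count = (4−4+1)·(4+1)^(4−1) = 1 · 125 = 125
E.g. (2,2,1,2) → sorted (1,2,2,2): b_i ≤ i ∀i, a PF.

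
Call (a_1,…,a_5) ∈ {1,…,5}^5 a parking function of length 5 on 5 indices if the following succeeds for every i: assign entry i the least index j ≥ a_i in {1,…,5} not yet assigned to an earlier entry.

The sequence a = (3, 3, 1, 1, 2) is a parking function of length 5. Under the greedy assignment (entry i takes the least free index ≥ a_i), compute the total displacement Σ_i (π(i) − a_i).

Σπ = 15 ({1..5} each once); Σa = 3+3+1+1+2 = 10; disp = 15−10 = 5.

5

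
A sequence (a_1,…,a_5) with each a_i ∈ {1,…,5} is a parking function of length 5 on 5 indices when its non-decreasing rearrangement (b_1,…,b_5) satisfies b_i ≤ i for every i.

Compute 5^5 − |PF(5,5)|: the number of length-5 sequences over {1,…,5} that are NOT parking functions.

1829

|PF| = 1·6^4 = 1 · 1296 = 1296 (Konheim–Weiss)
Check (5,5,4,4,3) → sorted (3,4,4,5,5): b_1=3>1, not a PF.
So 3125 − 1296 = 1829 fail.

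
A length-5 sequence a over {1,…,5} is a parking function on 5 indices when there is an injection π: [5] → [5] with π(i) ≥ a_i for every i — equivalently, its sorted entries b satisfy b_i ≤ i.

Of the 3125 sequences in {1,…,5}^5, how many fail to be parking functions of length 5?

#PF = (5−5+1)·(5+1)^(5−1) = 1·1296 = 1296 [KW]
Check (5,5,5,5,4) → sorted (4,5,5,5,5): b_1=4>1, not a PF.
So 3125 − 1296 = 1829 fail.

1829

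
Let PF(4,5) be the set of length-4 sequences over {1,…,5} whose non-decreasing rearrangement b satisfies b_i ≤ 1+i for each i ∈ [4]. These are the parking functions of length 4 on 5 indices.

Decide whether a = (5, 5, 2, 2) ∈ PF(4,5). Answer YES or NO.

Rearranged: b = (2, 2, 5, 5).
  b_1=2 ≤ 2
  b_2=2 ≤ 3
  b_3=5 > 4
  fails at i=3 ⇒ NO

NO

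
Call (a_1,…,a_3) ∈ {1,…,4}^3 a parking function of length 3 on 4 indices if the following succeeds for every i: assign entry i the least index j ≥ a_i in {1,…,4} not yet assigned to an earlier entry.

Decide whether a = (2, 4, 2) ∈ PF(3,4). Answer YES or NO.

Order a: b = (2, 2, 4).
  b_1=2 ≤ 2
  b_2=2 ≤ 3
  b_3=4 ≤ 4
All bounds hold ⇒ YES

YES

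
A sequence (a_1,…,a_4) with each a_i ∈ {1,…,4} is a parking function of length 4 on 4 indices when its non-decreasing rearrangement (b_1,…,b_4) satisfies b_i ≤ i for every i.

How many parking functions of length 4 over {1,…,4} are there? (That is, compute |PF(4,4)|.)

125

#PF = (4−4+1)·(4+1)^(4−1) = 1×125 = 125 (Konheim–Weiss)
E.g. (1,1,4,3) → sorted (1,1,3,4): b_i ≤ i ∀i, a PF.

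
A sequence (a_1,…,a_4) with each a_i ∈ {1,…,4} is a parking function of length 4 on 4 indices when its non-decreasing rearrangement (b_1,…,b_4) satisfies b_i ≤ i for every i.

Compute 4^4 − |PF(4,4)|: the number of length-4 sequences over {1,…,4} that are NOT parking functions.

Count = (4−4+1)·(4+1)^(4−1) = 1·125 = 125 (Pollak)
Check (2,4,4,4) → sorted (2,4,4,4): b_1=2>1, not a PF.
4^4 − 125 = 256 − 125 = 131

131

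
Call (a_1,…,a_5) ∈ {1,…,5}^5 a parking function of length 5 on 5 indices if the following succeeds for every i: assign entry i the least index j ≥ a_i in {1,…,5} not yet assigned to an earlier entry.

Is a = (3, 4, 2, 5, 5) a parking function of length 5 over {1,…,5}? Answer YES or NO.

NO

Order a: b = (2, 3, 4, 5, 5).
  b_1=2 > 1
  fails at i=1 ⇒ NO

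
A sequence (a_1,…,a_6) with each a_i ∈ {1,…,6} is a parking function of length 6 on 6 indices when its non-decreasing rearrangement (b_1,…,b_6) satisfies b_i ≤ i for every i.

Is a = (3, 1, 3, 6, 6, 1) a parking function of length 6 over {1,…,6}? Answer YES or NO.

NO

Rearranged: b = (1, 1, 3, 3, 6, 6).
  b_1=1 ≤ 1
  b_2=1 ≤ 2
  b_3=3 ≤ 3
  b_4=3 ≤ 4
  b_5=6 > 5
  fails at i=5 ⇒ NO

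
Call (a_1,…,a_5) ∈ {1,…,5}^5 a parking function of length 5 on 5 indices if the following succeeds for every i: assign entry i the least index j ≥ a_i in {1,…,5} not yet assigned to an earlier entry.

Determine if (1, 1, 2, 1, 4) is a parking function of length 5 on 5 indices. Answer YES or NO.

YES

Sorted: b = (1, 1, 1, 2, 4).
  b_1=1 ≤ 1
  b_2=1 ≤ 2
  b_3=1 ≤ 3
  b_4=2 ≤ 4
  b_5=4 ≤ 5
All bounds hold ⇒ YES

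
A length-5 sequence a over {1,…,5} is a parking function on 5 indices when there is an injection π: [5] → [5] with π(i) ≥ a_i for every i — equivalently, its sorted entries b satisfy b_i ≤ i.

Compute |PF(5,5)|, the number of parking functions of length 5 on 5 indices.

#PF = (5−5+1)·(5+1)^(5−1) = 1·1296 = 1296 (Pollak)
E.g. (2,5,1,2,2) → sorted (1,2,2,2,5): b_i ≤ i ∀i, a PF.

1296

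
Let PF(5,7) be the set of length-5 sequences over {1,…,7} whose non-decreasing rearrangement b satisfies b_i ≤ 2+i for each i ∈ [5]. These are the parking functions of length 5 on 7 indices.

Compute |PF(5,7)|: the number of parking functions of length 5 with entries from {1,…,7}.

#PF = (7−5+1)·(7+1)^(5−1) = 3×4096 = 12288
E.g. (6,3,7,3,1) → sorted (1,3,3,6,7): b_i ≤ 2+i ∀i, a PF.

12288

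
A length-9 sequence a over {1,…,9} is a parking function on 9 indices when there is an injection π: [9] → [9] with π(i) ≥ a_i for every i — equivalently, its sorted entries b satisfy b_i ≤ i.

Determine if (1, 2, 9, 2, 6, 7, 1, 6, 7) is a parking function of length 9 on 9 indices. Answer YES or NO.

NO

Rearranged: b = (1, 1, 2, 2, 6, 6, 7, 7, 9).
  b_1=1 ≤ 1
  b_2=1 ≤ 2
  b_3=2 ≤ 3
  b_4=2 ≤ 4
  b_5=6 > 5
  fails at i=5 ⇒ NO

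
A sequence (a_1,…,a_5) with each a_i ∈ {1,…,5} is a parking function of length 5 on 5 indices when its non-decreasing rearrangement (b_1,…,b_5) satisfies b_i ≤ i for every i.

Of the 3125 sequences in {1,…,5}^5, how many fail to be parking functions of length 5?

|PF(5,5)| = (5+1−5)·(5+1)^{5−1} = 1·1296 = 1296 (Pollak)
E.g. (4,5,5,3,2) → sorted (2,3,4,5,5): b_1=2>1, not a PF.
Total 3125; non-PF = 3125−1296 = 1829

1829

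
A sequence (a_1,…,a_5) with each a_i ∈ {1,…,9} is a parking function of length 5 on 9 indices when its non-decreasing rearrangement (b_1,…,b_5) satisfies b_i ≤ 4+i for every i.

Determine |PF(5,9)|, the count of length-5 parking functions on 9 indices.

50000

|PF| = 5·10^4 = 5×10000 = 50000
E.g. (5,2,5,7,2) → sorted (2,2,5,5,7): b_i ≤ 4+i ∀i, a PF.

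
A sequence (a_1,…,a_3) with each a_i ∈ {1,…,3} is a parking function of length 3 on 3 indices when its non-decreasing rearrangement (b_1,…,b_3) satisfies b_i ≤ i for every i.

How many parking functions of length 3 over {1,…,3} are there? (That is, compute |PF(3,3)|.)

|PF(3,3)| = (3−3+1)·(3+1)^(3−1) = 1 · 16 = 16 [KW]
One tuple (1,2,3) → sorted (1,2,3): b_i ≤ i ∀i, a PF.

16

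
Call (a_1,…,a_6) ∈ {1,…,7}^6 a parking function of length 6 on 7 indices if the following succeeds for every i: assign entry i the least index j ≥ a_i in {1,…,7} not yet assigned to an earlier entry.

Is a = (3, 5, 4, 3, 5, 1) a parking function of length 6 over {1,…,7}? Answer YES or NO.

Order a: b = (1, 3, 3, 4, 5, 5).
  b_1=1 ≤ 2
  b_2=3 ≤ 3
  b_3=3 ≤ 4
  b_4=4 ≤ 5
  b_5=5 ≤ 6
  b_6=5 ≤ 7
All bounds hold ⇒ YES

YES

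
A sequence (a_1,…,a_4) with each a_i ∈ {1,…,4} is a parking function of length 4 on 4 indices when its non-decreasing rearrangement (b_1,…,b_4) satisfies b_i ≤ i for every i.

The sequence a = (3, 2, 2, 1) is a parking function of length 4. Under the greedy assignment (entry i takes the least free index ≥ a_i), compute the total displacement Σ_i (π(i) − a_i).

Σπ = 4·5/2 = 10 (π permutes [4]); Σa = 3+2+2+1 = 8; disp = 10−8 = 2.

2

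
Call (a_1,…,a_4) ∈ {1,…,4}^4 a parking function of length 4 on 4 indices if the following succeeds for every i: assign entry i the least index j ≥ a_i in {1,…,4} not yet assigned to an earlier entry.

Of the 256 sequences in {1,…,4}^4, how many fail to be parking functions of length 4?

131

Count = (5−4)·5^(4−1) = 1 · 125 = 125 (Pollak)
Example (4,4,4,4) → sorted (4,4,4,4): b_1=4>1, not a PF.
4^4 − 125 = 256 − 125 = 131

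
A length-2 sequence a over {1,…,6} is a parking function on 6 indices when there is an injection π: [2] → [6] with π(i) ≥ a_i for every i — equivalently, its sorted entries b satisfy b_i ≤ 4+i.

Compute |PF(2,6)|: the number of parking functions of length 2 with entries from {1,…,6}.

|PF(2,6)| = (6−2+1)·(6+1)^(2−1) = 5·7 = 35 (Pollak)
Check (3,5) → sorted (3,5): b_i ≤ 4+i ∀i, a PF.

35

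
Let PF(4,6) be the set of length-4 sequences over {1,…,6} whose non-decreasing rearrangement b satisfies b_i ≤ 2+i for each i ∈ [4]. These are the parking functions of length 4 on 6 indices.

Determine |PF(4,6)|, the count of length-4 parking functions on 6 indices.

Count = (7−4)·7^(4−1) = 3·343 = 1029 (Konheim–Weiss)
Example (1,6,4,5) → sorted (1,4,5,6): b_i ≤ 2+i ∀i, a PF.

1029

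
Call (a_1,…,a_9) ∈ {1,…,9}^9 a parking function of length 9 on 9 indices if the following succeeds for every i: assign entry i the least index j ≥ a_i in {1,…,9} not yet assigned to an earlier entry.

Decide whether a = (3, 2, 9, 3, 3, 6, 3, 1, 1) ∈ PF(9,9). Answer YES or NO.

YES

Sorted: b = (1, 1, 2, 3, 3, 3, 3, 6, 9).
  b_1=1 ≤ 1
  b_2=1 ≤ 2
  b_3=2 ≤ 3
  b_4=3 ≤ 4
  b_5=3 ≤ 5
  b_6=3 ≤ 6
  b_7=3 ≤ 7
  b_8=6 ≤ 8
  b_9=9 ≤ 9
All bounds hold ⇒ YES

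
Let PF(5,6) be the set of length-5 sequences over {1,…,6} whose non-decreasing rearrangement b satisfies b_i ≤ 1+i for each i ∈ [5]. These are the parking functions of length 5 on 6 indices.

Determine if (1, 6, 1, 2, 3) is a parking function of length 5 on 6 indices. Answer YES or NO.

Order a: b = (1, 1, 2, 3, 6).
  b_1=1 ≤ 2
  b_2=1 ≤ 3
  b_3=2 ≤ 4
  b_4=3 ≤ 5
  b_5=6 ≤ 6
All bounds hold ⇒ YES

YES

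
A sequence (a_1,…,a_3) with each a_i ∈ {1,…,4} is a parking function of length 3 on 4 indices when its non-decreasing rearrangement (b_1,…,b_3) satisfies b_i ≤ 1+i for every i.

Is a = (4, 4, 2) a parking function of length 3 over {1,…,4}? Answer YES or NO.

Rearranged: b = (2, 4, 4).
  b_1=2 ≤ 2
  b_2=4 > 3
  fails at i=2 ⇒ NO

NO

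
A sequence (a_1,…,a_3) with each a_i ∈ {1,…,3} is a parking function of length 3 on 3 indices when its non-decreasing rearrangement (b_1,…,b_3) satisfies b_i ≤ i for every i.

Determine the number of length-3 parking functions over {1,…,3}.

|PF| = (4−3)·4^(3−1) = 1 · 16 = 16 (Konheim–Weiss)
One tuple (2,1,3) → sorted (1,2,3): b_i ≤ i ∀i, a PF.

16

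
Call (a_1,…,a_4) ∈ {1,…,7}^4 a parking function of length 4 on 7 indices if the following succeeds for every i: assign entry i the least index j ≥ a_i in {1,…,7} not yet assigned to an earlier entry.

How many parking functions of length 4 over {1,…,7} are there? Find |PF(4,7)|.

#PF = (7+1−4)·(7+1)^{4−1} = 4·512 = 2048 (Pollak)
One tuple (4,4,2,4) → sorted (2,4,4,4): b_i ≤ 3+i ∀i, a PF.

2048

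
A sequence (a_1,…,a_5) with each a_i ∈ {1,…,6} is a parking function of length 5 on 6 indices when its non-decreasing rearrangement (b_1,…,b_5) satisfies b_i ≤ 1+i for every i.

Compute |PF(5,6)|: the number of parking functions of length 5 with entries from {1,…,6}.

#PF = (6+1−5)·(6+1)^{5−1} = 2 · 2401 = 4802 (Konheim–Weiss)
E.g. (4,2,3,1,4) → sorted (1,2,3,4,4): b_i ≤ 1+i ∀i, a PF.

4802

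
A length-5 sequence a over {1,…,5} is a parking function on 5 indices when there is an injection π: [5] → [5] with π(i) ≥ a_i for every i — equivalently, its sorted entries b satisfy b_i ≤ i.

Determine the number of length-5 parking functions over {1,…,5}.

|PF(5,5)| = 1·6^4 = 1 · 1296 = 1296 (Konheim–Weiss)
One tuple (3,1,2,2,5) → sorted (1,2,2,3,5): b_i ≤ i ∀i, a PF.

1296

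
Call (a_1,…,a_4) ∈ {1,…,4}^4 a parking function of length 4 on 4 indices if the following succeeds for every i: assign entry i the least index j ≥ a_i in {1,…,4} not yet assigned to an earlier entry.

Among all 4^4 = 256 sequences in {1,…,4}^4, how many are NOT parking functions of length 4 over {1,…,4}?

131

|PF(4,4)| = (4−4+1)·(4+1)^(4−1) = 1·125 = 125 [KW]
Check (3,2,2,3) → sorted (2,2,3,3): b_1=2>1, not a PF.
Total 256; non-PF = 256−125 = 131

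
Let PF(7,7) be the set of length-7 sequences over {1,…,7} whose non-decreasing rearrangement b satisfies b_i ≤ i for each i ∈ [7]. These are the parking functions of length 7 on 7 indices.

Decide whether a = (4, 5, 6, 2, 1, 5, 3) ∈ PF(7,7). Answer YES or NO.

YES

Rearranged: b = (1, 2, 3, 4, 5, 5, 6).
  b_1=1 ≤ 1
  b_2=2 ≤ 2
  b_3=3 ≤ 3
  b_4=4 ≤ 4
  b_5=5 ≤ 5
  b_6=5 ≤ 6
  b_7=6 ≤ 7
All bounds hold ⇒ YES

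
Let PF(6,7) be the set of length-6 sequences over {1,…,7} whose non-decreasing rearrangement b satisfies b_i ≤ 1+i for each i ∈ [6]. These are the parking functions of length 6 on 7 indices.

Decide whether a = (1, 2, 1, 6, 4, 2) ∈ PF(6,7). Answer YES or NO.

Rearranged: b = (1, 1, 2, 2, 4, 6).
  b_1=1 ≤ 2
  b_2=1 ≤ 3
  b_3=2 ≤ 4
  b_4=2 ≤ 5
  b_5=4 ≤ 6
  b_6=6 ≤ 7
All bounds hold ⇒ YES

YES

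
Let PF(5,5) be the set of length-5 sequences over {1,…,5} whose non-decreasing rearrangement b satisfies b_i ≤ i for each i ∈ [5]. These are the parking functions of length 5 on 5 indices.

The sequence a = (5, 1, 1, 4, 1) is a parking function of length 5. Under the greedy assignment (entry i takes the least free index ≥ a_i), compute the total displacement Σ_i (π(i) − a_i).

3

Σπ = 15 ({1..5} each once); Σa = 5+1+1+4+1 = 12; disp = 15−12 = 3.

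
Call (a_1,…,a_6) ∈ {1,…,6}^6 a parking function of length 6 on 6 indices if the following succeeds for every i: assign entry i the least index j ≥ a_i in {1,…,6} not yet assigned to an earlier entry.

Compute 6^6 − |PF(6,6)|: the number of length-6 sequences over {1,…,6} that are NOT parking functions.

|PF| = (7−6)·7^(6−1) = 1·16807 = 16807
Example (5,4,4,3,5,5) → sorted (3,4,4,5,5,5): b_1=3>1, not a PF.
So 46656 − 16807 = 29849 fail.

29849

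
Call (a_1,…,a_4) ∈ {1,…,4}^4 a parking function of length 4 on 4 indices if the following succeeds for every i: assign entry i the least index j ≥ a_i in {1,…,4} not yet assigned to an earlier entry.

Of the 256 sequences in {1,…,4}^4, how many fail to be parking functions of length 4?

131

|PF(4,4)| = (4−4+1)·(4+1)^(4−1) = 1·125 = 125
Example (1,4,4,1) → sorted (1,1,4,4): b_3=4>3, not a PF.
Total 256; non-PF = 256−125 = 131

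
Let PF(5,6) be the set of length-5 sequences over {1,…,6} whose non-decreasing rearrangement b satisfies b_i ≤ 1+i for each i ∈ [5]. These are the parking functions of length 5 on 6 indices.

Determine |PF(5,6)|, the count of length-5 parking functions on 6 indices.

4802

#PF = 2·7^4 = 2·2401 = 4802 (Konheim–Weiss)
Example (6,2,2,5,2) → sorted (2,2,2,5,6): b_i ≤ 1+i ∀i, a PF.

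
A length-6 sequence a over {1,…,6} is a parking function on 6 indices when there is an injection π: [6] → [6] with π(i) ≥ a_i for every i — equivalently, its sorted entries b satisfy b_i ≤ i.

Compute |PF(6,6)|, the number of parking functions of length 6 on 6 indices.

16807

#PF = (7−6)·7^(6−1) = 1 · 16807 = 16807 (Konheim–Weiss)
One tuple (2,2,4,1,6,4) → sorted (1,2,2,4,4,6): b_i ≤ i ∀i, a PF.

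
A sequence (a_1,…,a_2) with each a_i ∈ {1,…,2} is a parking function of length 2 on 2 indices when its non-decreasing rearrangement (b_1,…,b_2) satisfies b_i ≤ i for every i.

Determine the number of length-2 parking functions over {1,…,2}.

Count = 1·3^1 = 1×3 = 3 (Pollak)
One tuple (1,1) → sorted (1,1): b_i ≤ i ∀i, a PF.

3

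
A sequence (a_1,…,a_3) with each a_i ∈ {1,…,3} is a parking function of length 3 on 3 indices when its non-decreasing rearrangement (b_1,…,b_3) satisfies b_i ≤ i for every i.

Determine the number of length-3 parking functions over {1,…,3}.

|PF(3,3)| = (3+1−3)·(3+1)^{3−1} = 1·16 = 16 (Pollak)
Example (3,1,1) → sorted (1,1,3): b_i ≤ i ∀i, a PF.

16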